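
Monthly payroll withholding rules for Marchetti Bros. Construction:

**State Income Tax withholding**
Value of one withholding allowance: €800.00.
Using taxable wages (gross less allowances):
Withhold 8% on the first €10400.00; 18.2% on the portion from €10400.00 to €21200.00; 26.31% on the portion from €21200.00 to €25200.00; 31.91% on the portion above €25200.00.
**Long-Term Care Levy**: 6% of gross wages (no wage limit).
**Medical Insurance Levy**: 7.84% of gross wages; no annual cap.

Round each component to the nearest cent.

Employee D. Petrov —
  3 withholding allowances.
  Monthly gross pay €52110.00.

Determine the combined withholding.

€18883.16

State Income Tax: taxable = €52110.00 − 3×€800.00 = €49710.00
  €3850.00 + 31.91% × (€49710.00 − €25200.00) = €3850.00 + 31.91% × €24510.00 = €11671.14
Long-Term Care Levy: 6% × €52110.00 = €3126.60
Medical Insurance Levy: 7.84% × €52110.00 = €4085.42
Total: €11671.14 + €3126.60 + €4085.42 = €18883.16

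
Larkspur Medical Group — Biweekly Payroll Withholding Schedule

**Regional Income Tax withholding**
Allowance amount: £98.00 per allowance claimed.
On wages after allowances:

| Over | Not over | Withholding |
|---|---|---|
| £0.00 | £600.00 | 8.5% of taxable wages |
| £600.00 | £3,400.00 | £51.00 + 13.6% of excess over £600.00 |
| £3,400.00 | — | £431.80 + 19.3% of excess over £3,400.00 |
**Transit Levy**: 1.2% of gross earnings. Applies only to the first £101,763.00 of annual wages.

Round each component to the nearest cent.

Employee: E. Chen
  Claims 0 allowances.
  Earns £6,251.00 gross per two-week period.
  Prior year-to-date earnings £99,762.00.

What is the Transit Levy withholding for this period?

£24.01

Transit Levy: cap £101,763.00 − YTD £99,762.00 = £2,001.00 subject; 1.2% × £2,001.00 = £24.01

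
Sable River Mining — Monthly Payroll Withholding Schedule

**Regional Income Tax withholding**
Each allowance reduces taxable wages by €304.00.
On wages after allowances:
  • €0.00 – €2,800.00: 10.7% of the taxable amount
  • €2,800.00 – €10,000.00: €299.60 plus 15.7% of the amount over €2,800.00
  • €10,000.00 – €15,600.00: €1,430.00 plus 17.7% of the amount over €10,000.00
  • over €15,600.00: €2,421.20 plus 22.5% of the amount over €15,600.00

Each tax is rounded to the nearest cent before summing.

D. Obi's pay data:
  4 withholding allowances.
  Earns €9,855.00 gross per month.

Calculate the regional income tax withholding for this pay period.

€1,216.32

Regional Income Tax: taxable = €9,855.00 − 4×€304.00 = €8,639.00
  €299.60 + 15.7% × (€8,639.00 − €2,800.00) = €299.60 + 15.7% × €5,839.00 = €1,216.32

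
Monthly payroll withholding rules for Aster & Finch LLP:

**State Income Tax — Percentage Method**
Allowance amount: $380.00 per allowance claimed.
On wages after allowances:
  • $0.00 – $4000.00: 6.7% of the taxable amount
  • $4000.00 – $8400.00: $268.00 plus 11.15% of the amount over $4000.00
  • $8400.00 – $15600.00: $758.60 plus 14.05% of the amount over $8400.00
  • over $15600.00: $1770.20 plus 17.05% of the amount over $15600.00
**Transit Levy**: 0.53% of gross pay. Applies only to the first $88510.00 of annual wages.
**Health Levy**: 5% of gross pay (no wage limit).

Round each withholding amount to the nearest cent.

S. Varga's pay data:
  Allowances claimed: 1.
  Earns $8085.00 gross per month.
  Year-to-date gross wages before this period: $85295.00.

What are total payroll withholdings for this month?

State Income Tax: taxable = $8085.00 − 1×$380.00 = $7705.00
  $268.00 + 11.15% × ($7705.00 − $4000.00) = $268.00 + 11.15% × $3705.00 = $681.11
Transit Levy: cap $88510.00 − YTD $85295.00 = $3215.00 subject; 0.53% × $3215.00 = $17.04
Health Levy: 5% × $8085.00 = $404.25
Total: $681.11 + $17.04 + $404.25 = $1102.40

$1102.40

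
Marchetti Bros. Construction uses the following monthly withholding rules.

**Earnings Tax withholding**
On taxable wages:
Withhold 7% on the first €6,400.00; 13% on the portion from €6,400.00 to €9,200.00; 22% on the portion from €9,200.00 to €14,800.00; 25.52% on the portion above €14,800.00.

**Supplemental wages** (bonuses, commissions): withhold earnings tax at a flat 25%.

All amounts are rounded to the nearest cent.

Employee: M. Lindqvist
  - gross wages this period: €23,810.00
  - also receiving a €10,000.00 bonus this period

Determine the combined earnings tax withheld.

Earnings Tax: taxable = €23,810.00
  €2,044.00 + 25.52% × (€23,810.00 − €14,800.00) = €2,044.00 + 25.52% × €9,010.00 = €4,343.35
Supplemental (25% flat on bonus): 25% × €10,000.00 = €2,500.00
Total earnings tax: €4,343.35 + €2,500.00 = €6,843.35

€6,843.35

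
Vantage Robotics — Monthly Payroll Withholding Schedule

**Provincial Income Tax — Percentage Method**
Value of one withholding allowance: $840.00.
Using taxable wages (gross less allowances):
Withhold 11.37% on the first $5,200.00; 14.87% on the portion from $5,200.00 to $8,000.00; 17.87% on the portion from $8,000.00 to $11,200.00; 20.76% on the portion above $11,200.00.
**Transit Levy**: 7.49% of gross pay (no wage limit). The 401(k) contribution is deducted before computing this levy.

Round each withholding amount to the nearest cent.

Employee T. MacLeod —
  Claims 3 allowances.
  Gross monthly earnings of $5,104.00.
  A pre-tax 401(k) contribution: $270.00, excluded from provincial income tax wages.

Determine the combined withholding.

$625.17

Provincial Income Tax: taxable = $5,104.00 − $270.00 − 3×$840.00 = $2,314.00
  11.37% × $2,314.00 = $263.10
Transit Levy: 7.49% × $4,834.00 = $362.07
Total: $263.10 + $362.07 = $625.17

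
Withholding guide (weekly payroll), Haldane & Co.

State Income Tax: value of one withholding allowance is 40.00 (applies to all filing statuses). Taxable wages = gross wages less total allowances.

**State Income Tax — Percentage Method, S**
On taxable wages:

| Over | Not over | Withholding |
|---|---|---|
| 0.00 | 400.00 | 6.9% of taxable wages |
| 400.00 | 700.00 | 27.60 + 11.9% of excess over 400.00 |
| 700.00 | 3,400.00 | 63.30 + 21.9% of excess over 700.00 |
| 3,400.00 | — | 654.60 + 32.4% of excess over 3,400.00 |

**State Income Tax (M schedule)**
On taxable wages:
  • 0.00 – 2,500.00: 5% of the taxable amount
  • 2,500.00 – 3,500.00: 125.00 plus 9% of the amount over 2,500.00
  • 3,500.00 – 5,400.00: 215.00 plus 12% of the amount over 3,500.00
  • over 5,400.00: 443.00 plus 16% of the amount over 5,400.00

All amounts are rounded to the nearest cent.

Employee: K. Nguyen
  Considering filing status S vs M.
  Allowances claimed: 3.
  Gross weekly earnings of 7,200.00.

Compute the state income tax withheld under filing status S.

State Income Tax (S): taxable = 7,200.00 − 3×40.00 = 7,080.00
  654.60 + 32.4% × (7,080.00 − 3,400.00) = 654.60 + 32.4% × 3,680.00 = 1,846.92

1,846.92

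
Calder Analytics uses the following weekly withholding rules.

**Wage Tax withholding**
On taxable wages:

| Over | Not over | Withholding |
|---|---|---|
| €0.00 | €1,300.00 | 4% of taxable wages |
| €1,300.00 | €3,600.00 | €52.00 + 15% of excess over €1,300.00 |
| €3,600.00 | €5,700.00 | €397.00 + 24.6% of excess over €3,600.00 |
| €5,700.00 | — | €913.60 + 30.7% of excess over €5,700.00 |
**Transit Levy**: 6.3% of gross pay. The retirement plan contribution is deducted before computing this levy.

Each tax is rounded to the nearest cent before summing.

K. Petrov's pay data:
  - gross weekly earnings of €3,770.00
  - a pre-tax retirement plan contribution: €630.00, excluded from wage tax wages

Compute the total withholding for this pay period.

Wage Tax: taxable = €3,770.00 − €630.00 = €3,140.00
  €52.00 + 15% × (€3,140.00 − €1,300.00) = €52.00 + 15% × €1,840.00 = €328.00
Transit Levy: 6.3% × €3,140.00 = €197.82
Total: €328.00 + €197.82 = €525.82

€525.82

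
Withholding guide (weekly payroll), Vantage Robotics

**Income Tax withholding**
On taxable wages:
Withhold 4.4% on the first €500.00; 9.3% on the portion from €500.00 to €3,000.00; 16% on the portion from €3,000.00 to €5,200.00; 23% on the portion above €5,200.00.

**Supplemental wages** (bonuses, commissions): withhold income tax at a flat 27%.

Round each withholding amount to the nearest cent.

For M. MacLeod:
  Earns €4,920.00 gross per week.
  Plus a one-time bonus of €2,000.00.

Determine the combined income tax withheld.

Income Tax: taxable = €4,920.00
  €254.50 + 16% × (€4,920.00 − €3,000.00) = €254.50 + 16% × €1,920.00 = €561.70
Supplemental (27% flat on bonus): 27% × €2,000.00 = €540.00
Total income tax: €561.70 + €540.00 = €1,101.70

€1,101.70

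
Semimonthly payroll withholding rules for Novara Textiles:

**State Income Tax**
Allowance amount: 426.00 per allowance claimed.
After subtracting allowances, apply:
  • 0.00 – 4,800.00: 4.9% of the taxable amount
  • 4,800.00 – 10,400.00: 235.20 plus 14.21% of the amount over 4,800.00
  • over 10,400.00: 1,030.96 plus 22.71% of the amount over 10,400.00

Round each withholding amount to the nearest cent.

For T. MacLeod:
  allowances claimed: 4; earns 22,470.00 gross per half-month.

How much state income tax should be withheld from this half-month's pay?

State Income Tax: taxable = 22,470.00 − 4×426.00 = 20,766.00
  1,030.96 + 22.71% × (20,766.00 − 10,400.00) = 1,030.96 + 22.71% × 10,366.00 = 3,385.08

3,385.08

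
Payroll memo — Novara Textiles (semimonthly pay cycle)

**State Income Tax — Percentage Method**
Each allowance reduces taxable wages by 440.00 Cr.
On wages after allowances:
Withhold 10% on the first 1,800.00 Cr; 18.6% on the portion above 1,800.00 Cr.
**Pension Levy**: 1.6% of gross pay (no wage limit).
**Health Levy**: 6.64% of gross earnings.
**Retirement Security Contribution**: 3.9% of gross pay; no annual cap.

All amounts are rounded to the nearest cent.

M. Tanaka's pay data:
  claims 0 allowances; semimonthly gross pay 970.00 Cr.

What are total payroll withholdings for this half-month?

State Income Tax: taxable = 970.00 Cr
  10% × 970.00 Cr = 97.00 Cr
Pension Levy: 1.6% × 970.00 Cr = 15.52 Cr
Health Levy: 6.64% × 970.00 Cr = 64.41 Cr
Retirement Security Contribution: 3.9% × 970.00 Cr = 37.83 Cr
Total: 97.00 Cr + 15.52 Cr + 64.41 Cr + 37.83 Cr = 214.76 Cr

214.76 Cr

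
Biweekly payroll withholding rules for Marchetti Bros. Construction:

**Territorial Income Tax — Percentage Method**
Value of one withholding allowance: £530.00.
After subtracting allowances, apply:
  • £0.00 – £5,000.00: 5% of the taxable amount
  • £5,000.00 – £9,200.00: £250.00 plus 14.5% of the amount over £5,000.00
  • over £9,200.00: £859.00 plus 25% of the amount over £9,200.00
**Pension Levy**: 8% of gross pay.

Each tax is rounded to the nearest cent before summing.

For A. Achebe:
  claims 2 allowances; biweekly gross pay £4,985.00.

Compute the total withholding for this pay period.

£595.05

Territorial Income Tax: taxable = £4,985.00 − 2×£530.00 = £3,925.00
  5% × £3,925.00 = £196.25
Pension Levy: 8% × £4,985.00 = £398.80
Total: £196.25 + £398.80 = £595.05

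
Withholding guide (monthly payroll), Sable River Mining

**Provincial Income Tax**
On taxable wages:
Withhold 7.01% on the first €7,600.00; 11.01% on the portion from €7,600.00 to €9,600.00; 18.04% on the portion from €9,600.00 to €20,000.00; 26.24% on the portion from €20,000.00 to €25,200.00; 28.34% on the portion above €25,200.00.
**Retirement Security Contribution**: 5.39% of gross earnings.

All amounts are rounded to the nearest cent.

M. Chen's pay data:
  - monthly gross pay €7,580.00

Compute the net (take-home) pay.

Provincial Income Tax: taxable = €7,580.00
  7.01% × €7,580.00 = €531.36
Retirement Security Contribution: 5.39% × €7,580.00 = €408.56
Total withheld: €531.36 + €408.56 = €939.92
Net pay: €7,580.00 − €939.92 = €6,640.08

€6,640.08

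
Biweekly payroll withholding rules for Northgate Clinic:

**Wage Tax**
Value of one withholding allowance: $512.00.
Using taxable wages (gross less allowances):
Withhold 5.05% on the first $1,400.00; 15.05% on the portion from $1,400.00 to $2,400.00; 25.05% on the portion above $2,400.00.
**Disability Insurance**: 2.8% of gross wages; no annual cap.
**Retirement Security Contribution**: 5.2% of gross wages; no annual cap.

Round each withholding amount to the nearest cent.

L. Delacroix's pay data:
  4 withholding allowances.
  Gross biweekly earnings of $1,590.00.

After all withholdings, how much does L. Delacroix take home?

Wage Tax: taxable = $1,590.00 − 4×$512.00 = $-458.00
  Taxable ≤ 0 → $0.00
Disability Insurance: 2.8% × $1,590.00 = $44.52
Retirement Security Contribution: 5.2% × $1,590.00 = $82.68
Total withheld: $0.00 + $44.52 + $82.68 = $127.20
Net pay: $1,590.00 − $127.20 = $1,462.80

$1,462.80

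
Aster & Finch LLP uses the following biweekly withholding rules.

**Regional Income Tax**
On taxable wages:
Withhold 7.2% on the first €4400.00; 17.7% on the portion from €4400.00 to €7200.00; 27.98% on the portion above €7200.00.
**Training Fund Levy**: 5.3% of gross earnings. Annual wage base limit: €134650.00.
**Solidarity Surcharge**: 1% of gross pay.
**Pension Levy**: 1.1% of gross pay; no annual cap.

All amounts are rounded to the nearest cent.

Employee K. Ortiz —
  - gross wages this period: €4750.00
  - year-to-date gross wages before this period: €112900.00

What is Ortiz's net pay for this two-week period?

Regional Income Tax: taxable = €4750.00
  €316.80 + 17.7% × (€4750.00 − €4400.00) = €316.80 + 17.7% × €350.00 = €378.75
Training Fund Levy: 5.3% × €4750.00 = €251.75
Solidarity Surcharge: 1% × €4750.00 = €47.50
Pension Levy: 1.1% × €4750.00 = €52.25
Total withheld: €378.75 + €251.75 + €47.50 + €52.25 = €730.25
Net pay: €4750.00 − €730.25 = €4019.75

€4019.75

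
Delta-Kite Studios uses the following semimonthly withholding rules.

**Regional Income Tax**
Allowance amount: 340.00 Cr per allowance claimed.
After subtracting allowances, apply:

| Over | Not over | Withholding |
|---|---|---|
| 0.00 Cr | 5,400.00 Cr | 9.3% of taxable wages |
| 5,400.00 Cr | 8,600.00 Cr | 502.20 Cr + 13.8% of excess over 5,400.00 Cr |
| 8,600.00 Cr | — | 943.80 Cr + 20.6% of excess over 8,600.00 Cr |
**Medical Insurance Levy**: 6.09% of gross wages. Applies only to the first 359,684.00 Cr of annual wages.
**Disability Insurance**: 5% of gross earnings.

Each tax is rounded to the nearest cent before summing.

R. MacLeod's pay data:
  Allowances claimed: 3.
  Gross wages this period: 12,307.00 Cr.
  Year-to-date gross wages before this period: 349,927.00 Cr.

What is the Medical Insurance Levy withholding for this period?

594.20 Cr

Medical Insurance Levy: cap 359,684.00 Cr − YTD 349,927.00 Cr = 9,757.00 Cr subject; 6.09% × 9,757.00 Cr = 594.20 Cr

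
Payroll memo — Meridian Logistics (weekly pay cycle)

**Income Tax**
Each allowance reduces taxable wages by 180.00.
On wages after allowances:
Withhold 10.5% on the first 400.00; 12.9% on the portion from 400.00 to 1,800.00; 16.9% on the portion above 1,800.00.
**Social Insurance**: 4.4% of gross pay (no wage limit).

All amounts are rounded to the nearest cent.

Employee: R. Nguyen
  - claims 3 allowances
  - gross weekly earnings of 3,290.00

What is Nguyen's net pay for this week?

Income Tax: taxable = 3,290.00 − 3×180.00 = 2,750.00
  222.60 + 16.9% × (2,750.00 − 1,800.00) = 222.60 + 16.9% × 950.00 = 383.15
Social Insurance: 4.4% × 3,290.00 = 144.76
Total withheld: 383.15 + 144.76 = 527.91
Net pay: 3,290.00 − 527.91 = 2,762.09

2,762.09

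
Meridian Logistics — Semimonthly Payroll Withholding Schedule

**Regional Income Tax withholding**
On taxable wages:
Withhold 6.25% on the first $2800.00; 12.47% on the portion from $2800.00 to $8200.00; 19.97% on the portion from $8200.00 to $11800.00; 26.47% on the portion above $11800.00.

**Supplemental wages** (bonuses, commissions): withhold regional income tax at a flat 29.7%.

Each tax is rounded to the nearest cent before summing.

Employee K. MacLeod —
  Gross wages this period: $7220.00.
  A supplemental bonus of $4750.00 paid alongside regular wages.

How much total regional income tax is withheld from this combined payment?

Regional Income Tax: taxable = $7220.00
  $175.00 + 12.47% × ($7220.00 − $2800.00) = $175.00 + 12.47% × $4420.00 = $726.17
Supplemental (29.7% flat on bonus): 29.7% × $4750.00 = $1410.75
Total regional income tax: $726.17 + $1410.75 = $2136.92

$2136.92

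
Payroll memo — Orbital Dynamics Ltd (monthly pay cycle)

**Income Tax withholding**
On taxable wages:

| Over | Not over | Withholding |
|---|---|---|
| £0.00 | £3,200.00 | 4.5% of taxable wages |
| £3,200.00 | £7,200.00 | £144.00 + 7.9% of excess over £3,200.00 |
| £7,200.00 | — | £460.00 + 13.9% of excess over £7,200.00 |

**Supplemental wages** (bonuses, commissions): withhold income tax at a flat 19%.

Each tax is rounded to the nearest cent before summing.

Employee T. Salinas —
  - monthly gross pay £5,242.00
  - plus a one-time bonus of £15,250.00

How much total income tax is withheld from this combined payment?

Income Tax: taxable = £5,242.00
  £144.00 + 7.9% × (£5,242.00 − £3,200.00) = £144.00 + 7.9% × £2,042.00 = £305.32
Supplemental (19% flat on bonus): 19% × £15,250.00 = £2,897.50
Total income tax: £305.32 + £2,897.50 = £3,202.82

£3,202.82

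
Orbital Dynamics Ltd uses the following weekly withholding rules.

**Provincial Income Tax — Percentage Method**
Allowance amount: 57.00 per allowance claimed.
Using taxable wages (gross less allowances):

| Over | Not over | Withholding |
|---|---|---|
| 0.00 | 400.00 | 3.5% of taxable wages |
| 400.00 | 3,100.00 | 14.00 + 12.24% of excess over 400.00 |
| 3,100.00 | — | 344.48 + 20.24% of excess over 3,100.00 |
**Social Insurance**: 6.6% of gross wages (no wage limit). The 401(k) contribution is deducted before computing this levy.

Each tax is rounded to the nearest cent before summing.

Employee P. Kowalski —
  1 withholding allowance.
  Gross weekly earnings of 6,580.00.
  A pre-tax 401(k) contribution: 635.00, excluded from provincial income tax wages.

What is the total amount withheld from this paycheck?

Provincial Income Tax: taxable = 6,580.00 − 635.00 − 1×57.00 = 5,888.00
  344.48 + 20.24% × (5,888.00 − 3,100.00) = 344.48 + 20.24% × 2,788.00 = 908.77
Social Insurance: 6.6% × 5,945.00 = 392.37
Total: 908.77 + 392.37 = 1,301.14

1,301.14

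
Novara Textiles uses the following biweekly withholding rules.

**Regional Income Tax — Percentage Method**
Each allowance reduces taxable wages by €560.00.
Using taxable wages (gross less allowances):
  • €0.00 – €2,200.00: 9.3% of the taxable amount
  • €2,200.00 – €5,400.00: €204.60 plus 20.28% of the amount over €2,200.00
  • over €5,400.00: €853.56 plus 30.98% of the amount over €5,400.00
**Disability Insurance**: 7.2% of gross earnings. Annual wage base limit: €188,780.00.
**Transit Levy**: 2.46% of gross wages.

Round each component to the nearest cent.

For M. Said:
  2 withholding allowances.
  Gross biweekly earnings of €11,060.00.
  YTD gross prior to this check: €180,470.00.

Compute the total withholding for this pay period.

Regional Income Tax: taxable = €11,060.00 − 2×€560.00 = €9,940.00
  €853.56 + 30.98% × (€9,940.00 − €5,400.00) = €853.56 + 30.98% × €4,540.00 = €2,260.05
Disability Insurance: cap €188,780.00 − YTD €180,470.00 = €8,310.00 subject; 7.2% × €8,310.00 = €598.32
Transit Levy: 2.46% × €11,060.00 = €272.08
Total: €2,260.05 + €598.32 + €272.08 = €3,130.45

€3,130.45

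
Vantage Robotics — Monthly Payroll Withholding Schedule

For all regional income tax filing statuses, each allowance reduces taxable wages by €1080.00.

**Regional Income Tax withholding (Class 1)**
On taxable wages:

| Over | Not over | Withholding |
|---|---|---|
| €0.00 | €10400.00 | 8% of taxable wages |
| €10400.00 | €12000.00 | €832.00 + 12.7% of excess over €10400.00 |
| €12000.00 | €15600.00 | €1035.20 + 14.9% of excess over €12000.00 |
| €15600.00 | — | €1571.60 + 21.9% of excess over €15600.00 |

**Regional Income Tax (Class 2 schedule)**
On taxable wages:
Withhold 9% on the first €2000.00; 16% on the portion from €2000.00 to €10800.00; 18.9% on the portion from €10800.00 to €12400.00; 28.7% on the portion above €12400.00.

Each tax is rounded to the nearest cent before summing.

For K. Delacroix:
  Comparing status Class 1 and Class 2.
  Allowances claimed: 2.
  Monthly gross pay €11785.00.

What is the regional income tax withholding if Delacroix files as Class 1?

Regional Income Tax (Class 1): taxable = €11785.00 − 2×€1080.00 = €9625.00
  8% × €9625.00 = €770.00

€770.00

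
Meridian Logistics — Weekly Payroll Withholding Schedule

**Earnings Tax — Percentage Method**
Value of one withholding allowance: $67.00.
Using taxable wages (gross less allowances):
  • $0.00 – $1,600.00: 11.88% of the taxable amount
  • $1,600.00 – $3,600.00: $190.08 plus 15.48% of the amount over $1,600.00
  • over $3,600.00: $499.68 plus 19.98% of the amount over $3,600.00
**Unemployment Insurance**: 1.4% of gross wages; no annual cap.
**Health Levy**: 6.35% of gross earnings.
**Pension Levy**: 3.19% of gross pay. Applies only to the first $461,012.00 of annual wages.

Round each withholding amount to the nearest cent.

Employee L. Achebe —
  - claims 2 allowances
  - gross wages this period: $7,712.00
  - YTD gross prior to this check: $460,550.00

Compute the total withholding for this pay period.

$1,906.90

Earnings Tax: taxable = $7,712.00 − 2×$67.00 = $7,578.00
  $499.68 + 19.98% × ($7,578.00 − $3,600.00) = $499.68 + 19.98% × $3,978.00 = $1,294.48
Unemployment Insurance: 1.4% × $7,712.00 = $107.97
Health Levy: 6.35% × $7,712.00 = $489.71
Pension Levy: cap $461,012.00 − YTD $460,550.00 = $462.00 subject; 3.19% × $462.00 = $14.74
Total: $1,294.48 + $107.97 + $489.71 + $14.74 = $1,906.90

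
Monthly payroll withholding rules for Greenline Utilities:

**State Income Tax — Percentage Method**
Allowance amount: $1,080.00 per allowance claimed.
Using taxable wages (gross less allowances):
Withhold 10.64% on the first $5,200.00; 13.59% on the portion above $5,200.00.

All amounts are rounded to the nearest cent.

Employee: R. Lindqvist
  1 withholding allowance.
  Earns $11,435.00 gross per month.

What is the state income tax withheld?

State Income Tax: taxable = $11,435.00 − 1×$1,080.00 = $10,355.00
  $553.28 + 13.59% × ($10,355.00 − $5,200.00) = $553.28 + 13.59% × $5,155.00 = $1,253.84

$1,253.84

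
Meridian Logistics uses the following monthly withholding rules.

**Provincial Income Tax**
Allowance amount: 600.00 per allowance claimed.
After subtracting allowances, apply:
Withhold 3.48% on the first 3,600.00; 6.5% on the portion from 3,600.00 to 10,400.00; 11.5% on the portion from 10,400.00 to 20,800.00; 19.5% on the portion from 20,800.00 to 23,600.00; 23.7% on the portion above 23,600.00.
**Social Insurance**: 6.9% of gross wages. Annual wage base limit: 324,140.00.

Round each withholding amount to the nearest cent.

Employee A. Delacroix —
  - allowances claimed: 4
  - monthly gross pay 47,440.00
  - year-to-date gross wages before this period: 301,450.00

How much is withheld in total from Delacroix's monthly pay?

8,956.17

Provincial Income Tax: taxable = 47,440.00 − 4×600.00 = 45,040.00
  2,309.28 + 23.7% × (45,040.00 − 23,600.00) = 2,309.28 + 23.7% × 21,440.00 = 7,390.56
Social Insurance: cap 324,140.00 − YTD 301,450.00 = 22,690.00 subject; 6.9% × 22,690.00 = 1,565.61
Total: 7,390.56 + 1,565.61 = 8,956.17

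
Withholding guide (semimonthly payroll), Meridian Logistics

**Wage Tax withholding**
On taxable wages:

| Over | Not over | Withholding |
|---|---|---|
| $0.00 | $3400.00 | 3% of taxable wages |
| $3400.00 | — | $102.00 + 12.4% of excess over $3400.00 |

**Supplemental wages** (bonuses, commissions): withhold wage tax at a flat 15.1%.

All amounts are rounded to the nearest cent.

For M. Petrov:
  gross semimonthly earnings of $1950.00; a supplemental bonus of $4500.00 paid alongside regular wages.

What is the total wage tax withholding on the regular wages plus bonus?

$738.00

Wage Tax: taxable = $1950.00
  3% × $1950.00 = $58.50
Supplemental (15.1% flat on bonus): 15.1% × $4500.00 = $679.50
Total wage tax: $58.50 + $679.50 = $738.00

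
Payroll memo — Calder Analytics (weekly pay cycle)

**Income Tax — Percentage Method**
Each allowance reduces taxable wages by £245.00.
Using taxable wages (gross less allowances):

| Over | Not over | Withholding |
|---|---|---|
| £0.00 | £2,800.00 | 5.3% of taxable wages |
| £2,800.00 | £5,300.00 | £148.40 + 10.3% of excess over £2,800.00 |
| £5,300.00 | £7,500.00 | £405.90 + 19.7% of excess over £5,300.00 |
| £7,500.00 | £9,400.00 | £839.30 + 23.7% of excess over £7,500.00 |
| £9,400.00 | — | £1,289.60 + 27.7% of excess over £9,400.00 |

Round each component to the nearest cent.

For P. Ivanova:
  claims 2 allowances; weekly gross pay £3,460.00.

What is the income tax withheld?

£165.91

Income Tax: taxable = £3,460.00 − 2×£245.00 = £2,970.00
  £148.40 + 10.3% × (£2,970.00 − £2,800.00) = £148.40 + 10.3% × £170.00 = £165.91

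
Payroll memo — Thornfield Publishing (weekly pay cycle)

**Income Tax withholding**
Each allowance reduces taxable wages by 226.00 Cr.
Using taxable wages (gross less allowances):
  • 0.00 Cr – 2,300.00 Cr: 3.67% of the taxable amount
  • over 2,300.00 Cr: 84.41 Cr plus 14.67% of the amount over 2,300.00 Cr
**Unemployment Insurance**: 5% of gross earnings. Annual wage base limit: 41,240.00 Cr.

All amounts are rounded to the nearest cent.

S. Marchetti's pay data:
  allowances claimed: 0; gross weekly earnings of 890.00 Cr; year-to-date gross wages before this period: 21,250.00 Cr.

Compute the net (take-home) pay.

812.84 Cr

Income Tax: taxable = 890.00 Cr
  3.67% × 890.00 Cr = 32.66 Cr
Unemployment Insurance: 5% × 890.00 Cr = 44.50 Cr
Total withheld: 32.66 Cr + 44.50 Cr = 77.16 Cr
Net pay: 890.00 Cr − 77.16 Cr = 812.84 Cr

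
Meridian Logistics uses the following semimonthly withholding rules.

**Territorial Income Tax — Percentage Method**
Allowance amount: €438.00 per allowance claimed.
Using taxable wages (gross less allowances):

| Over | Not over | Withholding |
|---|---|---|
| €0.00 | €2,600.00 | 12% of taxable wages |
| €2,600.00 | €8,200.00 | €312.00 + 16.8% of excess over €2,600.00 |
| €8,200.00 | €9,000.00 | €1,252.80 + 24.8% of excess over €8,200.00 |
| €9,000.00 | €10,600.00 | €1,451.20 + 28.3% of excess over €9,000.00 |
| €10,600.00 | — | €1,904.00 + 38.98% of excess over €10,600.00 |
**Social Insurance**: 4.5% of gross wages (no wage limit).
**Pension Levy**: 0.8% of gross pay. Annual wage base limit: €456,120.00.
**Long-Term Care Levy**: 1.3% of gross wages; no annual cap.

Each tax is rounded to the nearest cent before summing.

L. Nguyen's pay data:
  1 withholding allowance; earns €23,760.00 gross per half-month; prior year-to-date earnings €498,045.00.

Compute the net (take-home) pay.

Territorial Income Tax: taxable = €23,760.00 − 1×€438.00 = €23,322.00
  €1,904.00 + 38.98% × (€23,322.00 − €10,600.00) = €1,904.00 + 38.98% × €12,722.00 = €6,863.04
Social Insurance: 4.5% × €23,760.00 = €1,069.20
Pension Levy: YTD €498,045.00 ≥ cap €456,120.00 → €0.00
Long-Term Care Levy: 1.3% × €23,760.00 = €308.88
Total withheld: €6,863.04 + €1,069.20 + €0.00 + €308.88 = €8,241.12
Net pay: €23,760.00 − €8,241.12 = €15,518.88

€15,518.88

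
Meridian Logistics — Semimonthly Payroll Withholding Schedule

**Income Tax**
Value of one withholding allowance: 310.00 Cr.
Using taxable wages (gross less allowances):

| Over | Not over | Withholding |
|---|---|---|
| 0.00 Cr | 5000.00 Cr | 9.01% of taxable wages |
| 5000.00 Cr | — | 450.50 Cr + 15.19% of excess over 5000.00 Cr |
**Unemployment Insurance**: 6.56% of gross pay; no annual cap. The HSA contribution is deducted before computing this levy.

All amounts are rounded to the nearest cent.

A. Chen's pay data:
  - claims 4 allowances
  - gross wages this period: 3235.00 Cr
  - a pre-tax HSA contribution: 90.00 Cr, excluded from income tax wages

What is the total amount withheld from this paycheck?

Income Tax: taxable = 3235.00 Cr − 90.00 Cr − 4×310.00 Cr = 1905.00 Cr
  9.01% × 1905.00 Cr = 171.64 Cr
Unemployment Insurance: 6.56% × 3145.00 Cr = 206.31 Cr
Total: 171.64 Cr + 206.31 Cr = 377.95 Cr

377.95 Cr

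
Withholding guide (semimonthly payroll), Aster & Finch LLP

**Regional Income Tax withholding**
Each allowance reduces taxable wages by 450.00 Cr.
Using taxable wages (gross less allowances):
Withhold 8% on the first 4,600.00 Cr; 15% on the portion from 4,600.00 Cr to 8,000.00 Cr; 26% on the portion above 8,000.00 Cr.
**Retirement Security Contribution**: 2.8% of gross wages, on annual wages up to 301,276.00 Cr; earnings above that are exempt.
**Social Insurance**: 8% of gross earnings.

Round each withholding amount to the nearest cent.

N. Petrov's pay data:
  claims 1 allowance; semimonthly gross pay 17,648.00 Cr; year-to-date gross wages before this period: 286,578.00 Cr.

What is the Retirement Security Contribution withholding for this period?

Retirement Security Contribution: cap 301,276.00 Cr − YTD 286,578.00 Cr = 14,698.00 Cr subject; 2.8% × 14,698.00 Cr = 411.54 Cr

411.54 Cr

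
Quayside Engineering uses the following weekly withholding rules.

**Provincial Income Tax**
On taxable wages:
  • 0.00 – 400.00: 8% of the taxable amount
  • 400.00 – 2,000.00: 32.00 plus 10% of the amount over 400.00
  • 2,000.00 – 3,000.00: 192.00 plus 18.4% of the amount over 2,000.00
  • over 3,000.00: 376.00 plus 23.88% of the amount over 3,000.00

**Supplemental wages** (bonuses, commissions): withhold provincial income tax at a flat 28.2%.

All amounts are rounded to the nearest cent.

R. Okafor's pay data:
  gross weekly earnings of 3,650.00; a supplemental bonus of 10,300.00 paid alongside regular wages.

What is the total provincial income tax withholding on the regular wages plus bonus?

Provincial Income Tax: taxable = 3,650.00
  376.00 + 23.88% × (3,650.00 − 3,000.00) = 376.00 + 23.88% × 650.00 = 531.22
Supplemental (28.2% flat on bonus): 28.2% × 10,300.00 = 2,904.60
Total provincial income tax: 531.22 + 2,904.60 = 3,435.82

3,435.82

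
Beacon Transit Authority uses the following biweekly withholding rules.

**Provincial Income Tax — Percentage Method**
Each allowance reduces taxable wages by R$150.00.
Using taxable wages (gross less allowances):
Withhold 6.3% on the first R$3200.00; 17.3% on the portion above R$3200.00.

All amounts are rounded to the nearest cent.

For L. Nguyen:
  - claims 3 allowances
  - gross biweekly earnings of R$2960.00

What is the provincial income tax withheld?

Provincial Income Tax: taxable = R$2960.00 − 3×R$150.00 = R$2510.00
  6.3% × R$2510.00 = R$158.13

R$158.13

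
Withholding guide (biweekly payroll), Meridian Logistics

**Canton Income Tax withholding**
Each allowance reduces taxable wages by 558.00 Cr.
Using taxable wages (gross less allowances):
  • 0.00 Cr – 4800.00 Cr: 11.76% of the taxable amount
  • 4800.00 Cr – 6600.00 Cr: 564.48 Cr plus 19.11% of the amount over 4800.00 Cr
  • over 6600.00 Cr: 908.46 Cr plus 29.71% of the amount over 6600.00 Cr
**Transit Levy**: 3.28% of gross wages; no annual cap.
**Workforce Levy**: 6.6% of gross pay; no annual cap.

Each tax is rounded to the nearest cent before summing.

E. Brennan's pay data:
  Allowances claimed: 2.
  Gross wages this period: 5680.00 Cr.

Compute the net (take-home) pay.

Canton Income Tax: taxable = 5680.00 Cr − 2×558.00 Cr = 4564.00 Cr
  11.76% × 4564.00 Cr = 536.73 Cr
Transit Levy: 3.28% × 5680.00 Cr = 186.30 Cr
Workforce Levy: 6.6% × 5680.00 Cr = 374.88 Cr
Total withheld: 536.73 Cr + 186.30 Cr + 374.88 Cr = 1097.91 Cr
Net pay: 5680.00 Cr − 1097.91 Cr = 4582.09 Cr

4582.09 Cr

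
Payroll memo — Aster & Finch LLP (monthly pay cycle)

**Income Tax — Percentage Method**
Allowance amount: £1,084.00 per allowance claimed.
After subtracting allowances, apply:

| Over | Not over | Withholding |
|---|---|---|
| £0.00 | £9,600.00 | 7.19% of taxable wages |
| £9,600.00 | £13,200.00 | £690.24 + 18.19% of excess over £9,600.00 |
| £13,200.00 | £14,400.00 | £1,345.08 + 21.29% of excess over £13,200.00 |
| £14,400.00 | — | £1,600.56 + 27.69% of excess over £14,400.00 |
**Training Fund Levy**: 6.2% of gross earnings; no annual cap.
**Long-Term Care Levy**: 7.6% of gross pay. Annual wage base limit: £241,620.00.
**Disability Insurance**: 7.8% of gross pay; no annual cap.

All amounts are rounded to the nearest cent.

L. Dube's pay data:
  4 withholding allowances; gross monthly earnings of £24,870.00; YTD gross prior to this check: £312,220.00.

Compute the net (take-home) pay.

£18,089.14

Income Tax: taxable = £24,870.00 − 4×£1,084.00 = £20,534.00
  £1,600.56 + 27.69% × (£20,534.00 − £14,400.00) = £1,600.56 + 27.69% × £6,134.00 = £3,299.06
Training Fund Levy: 6.2% × £24,870.00 = £1,541.94
Long-Term Care Levy: YTD £312,220.00 ≥ cap £241,620.00 → £0.00
Disability Insurance: 7.8% × £24,870.00 = £1,939.86
Total withheld: £3,299.06 + £1,541.94 + £0.00 + £1,939.86 = £6,780.86
Net pay: £24,870.00 − £6,780.86 = £18,089.14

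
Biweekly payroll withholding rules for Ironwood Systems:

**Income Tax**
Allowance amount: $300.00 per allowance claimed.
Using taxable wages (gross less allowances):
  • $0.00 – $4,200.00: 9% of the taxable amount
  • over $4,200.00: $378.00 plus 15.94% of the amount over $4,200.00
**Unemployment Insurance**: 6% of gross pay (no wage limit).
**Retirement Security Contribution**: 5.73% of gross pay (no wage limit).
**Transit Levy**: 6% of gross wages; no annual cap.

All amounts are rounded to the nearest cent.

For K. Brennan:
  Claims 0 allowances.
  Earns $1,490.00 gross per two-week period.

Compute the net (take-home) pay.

$1,091.72

Income Tax: taxable = $1,490.00
  9% × $1,490.00 = $134.10
Unemployment Insurance: 6% × $1,490.00 = $89.40
Retirement Security Contribution: 5.73% × $1,490.00 = $85.38
Transit Levy: 6% × $1,490.00 = $89.40
Total withheld: $134.10 + $89.40 + $85.38 + $89.40 = $398.28
Net pay: $1,490.00 − $398.28 = $1,091.72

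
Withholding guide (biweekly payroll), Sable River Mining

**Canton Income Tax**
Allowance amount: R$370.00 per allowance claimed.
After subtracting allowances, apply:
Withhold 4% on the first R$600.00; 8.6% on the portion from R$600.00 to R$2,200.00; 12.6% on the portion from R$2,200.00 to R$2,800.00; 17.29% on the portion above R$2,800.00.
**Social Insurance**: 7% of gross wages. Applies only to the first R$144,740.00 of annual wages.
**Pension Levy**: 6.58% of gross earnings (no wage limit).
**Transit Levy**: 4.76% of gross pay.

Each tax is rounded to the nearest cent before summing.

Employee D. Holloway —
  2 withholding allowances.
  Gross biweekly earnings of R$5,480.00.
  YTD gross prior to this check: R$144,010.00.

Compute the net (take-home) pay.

R$4,234.84

Canton Income Tax: taxable = R$5,480.00 − 2×R$370.00 = R$4,740.00
  R$237.20 + 17.29% × (R$4,740.00 − R$2,800.00) = R$237.20 + 17.29% × R$1,940.00 = R$572.63
Social Insurance: cap R$144,740.00 − YTD R$144,010.00 = R$730.00 subject; 7% × R$730.00 = R$51.10
Pension Levy: 6.58% × R$5,480.00 = R$360.58
Transit Levy: 4.76% × R$5,480.00 = R$260.85
Total withheld: R$572.63 + R$51.10 + R$360.58 + R$260.85 = R$1,245.16
Net pay: R$5,480.00 − R$1,245.16 = R$4,234.84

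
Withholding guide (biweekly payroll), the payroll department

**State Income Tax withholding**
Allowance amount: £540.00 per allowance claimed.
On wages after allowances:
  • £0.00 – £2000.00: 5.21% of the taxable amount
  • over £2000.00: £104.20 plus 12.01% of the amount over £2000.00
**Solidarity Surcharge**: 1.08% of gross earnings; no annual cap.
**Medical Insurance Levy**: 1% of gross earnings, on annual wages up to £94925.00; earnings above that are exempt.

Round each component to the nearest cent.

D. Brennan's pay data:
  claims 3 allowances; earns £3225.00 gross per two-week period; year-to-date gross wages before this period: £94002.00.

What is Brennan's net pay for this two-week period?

State Income Tax: taxable = £3225.00 − 3×£540.00 = £1605.00
  5.21% × £1605.00 = £83.62
Solidarity Surcharge: 1.08% × £3225.00 = £34.83
Medical Insurance Levy: cap £94925.00 − YTD £94002.00 = £923.00 subject; 1% × £923.00 = £9.23
Total withheld: £83.62 + £34.83 + £9.23 = £127.68
Net pay: £3225.00 − £127.68 = £3097.32

£3097.32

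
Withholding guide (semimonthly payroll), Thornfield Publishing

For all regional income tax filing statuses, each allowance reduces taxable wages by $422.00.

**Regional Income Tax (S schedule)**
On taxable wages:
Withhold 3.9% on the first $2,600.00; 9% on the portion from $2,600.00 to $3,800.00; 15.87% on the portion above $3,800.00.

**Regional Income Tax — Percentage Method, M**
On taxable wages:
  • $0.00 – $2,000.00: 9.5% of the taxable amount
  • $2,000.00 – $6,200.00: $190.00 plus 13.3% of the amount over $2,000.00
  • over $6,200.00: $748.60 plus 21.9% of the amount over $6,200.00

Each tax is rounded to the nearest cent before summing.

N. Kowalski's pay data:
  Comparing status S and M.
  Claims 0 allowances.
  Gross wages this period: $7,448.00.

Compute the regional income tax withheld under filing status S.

Regional Income Tax (S): taxable = $7,448.00
  $209.40 + 15.87% × ($7,448.00 − $3,800.00) = $209.40 + 15.87% × $3,648.00 = $788.34

$788.34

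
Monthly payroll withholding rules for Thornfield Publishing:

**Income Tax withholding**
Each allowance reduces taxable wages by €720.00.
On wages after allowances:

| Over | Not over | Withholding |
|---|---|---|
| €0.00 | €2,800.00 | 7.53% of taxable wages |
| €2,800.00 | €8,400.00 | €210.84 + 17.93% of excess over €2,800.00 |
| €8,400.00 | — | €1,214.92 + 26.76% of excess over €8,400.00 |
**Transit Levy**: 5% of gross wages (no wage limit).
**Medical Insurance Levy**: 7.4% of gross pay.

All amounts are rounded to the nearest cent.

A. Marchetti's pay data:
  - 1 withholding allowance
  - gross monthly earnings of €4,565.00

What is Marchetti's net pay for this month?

€3,600.73

Income Tax: taxable = €4,565.00 − 1×€720.00 = €3,845.00
  €210.84 + 17.93% × (€3,845.00 − €2,800.00) = €210.84 + 17.93% × €1,045.00 = €398.21
Transit Levy: 5% × €4,565.00 = €228.25
Medical Insurance Levy: 7.4% × €4,565.00 = €337.81
Total withheld: €398.21 + €228.25 + €337.81 = €964.27
Net pay: €4,565.00 − €964.27 = €3,600.73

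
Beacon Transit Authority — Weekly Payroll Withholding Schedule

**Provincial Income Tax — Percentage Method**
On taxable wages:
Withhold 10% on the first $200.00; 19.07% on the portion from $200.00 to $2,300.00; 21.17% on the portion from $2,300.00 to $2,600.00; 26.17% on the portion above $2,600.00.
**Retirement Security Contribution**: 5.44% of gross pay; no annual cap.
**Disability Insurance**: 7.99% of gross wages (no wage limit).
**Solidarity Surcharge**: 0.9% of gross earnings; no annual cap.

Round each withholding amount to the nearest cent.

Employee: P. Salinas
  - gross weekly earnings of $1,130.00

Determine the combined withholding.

Provincial Income Tax: taxable = $1,130.00
  $20.00 + 19.07% × ($1,130.00 − $200.00) = $20.00 + 19.07% × $930.00 = $197.35
Retirement Security Contribution: 5.44% × $1,130.00 = $61.47
Disability Insurance: 7.99% × $1,130.00 = $90.29
Solidarity Surcharge: 0.9% × $1,130.00 = $10.17
Total: $197.35 + $61.47 + $90.29 + $10.17 = $359.28

$359.28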